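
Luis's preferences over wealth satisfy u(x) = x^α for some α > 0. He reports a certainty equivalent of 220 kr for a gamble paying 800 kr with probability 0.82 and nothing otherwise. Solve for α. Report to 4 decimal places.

α ≈ 0.1537

The lottery's expected utility is 0.82·u(800) + 0.18·u(0) = 0.82·800^α (since u(0) = 0 for α > 0).
Setting u(220) equal to that: 220^α = 0.82·800^α ⇒ (220/800)^α = 0.82.
α = ln(0.82) / ln(220/800) = -0.1984509/-1.2909842 ≈ 0.1537.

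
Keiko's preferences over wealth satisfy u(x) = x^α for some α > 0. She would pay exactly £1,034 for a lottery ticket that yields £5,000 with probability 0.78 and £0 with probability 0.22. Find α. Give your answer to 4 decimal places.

EU(lottery) = 0.78·5000^α + 0.22·0 = 0.78·5000^α.
Indifference: 1034^α = 0.78·5000^α, so (1034/5000)^α = 0.78.
Take logs: α = ln 0.78 / ln(1034/5000) ≈ 0.157653.

α ≈ 0.1577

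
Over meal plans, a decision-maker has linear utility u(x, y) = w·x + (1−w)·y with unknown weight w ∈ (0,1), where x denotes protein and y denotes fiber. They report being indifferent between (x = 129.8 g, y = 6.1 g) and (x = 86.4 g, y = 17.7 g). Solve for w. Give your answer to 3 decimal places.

Equating utilities: w·129.8 + (1−w)·6.1 = w·86.4 + (1−w)·17.7.
Collecting terms: w·43.4 = (1−w)·11.6.
Hence w = 11.6/(43.4+11.6) = 11.6/55 = 0.211.

w = 0.211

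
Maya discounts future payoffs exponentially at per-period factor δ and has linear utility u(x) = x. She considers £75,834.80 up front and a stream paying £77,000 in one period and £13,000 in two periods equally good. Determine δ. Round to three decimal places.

δ ≈ 0.860

Present value of the stream is 77000·δ + 13000·δ². Indifference gives 77000δ + 13000δ² = 75834.80.
That is, 13000δ² + 77000δ − 75834.80 = 0, a quadratic in δ.
δ = (−77000 + √(77000² + 4·13000·75834.80)) / (2·13000) = (−77000 + √9872409600.00) / 26000 ≈ 0.860.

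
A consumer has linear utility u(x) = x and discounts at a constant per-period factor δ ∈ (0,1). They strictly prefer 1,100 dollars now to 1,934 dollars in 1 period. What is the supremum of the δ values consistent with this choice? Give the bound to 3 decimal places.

Under u(x) = x this choice says 1100 > δ·1934.
Dividing through by 1934 gives δ < 0.56877.

δ < 0.569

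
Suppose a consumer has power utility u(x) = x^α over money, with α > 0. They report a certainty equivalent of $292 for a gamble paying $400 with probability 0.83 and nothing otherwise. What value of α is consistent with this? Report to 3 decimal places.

α ≈ 0.592

Since u(0) = 0, the lottery's EU is 0.83·400^α.
Indifference: 292^α = 0.83·400^α, so (292/400)^α = 0.83.
Taking logs: α·ln(292/400) = ln(0.83), so α = -0.186330 / -0.314711 ≈ 0.592.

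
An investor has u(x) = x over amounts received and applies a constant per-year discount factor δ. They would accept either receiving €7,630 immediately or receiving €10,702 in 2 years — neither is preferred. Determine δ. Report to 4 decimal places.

Equating discounted utilities: u(7630) = δ^2·u(10702) ⇒ δ^2 = u(7630)/u(10702).
With u(x) = x: δ^2 = 7630/10702 = 0.71295.
Hence δ = (0.71295)^(1/2) = 0.844364.

δ ≈ 0.8444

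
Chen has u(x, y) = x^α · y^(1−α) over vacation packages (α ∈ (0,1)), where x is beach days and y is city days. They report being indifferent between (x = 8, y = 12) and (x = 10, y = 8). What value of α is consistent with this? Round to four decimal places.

α ≈ 0.6450

Set the two utilities equal: 8^α·12^(1−α) = 10^α·8^(1−α).
(8/10)^α = (8/12)^(1−α); take logs: α·ln(8/10) = (1−α)·ln(8/12), i.e. α·-0.2231436 = (1−α)·-0.4054651.
So α/(1−α) = (-0.4054651)/(-0.2231436) = 1.8170591, and α = 1.8170591/2.8170591 ≈ 0.6450.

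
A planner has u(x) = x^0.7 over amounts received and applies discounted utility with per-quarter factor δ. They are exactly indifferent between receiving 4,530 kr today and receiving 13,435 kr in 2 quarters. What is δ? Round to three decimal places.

δ ≈ 0.684

The payoff in 2 quarters is discounted by δ^2, so u(4530) = δ^2·u(13435) and δ^2 = u(4530)/u(13435).
With u(x) = x^0.7: δ^2 = 4530^0.7/13435^0.7 = (4530/13435)^0.7 = 0.46720.
Hence δ = (0.46720)^(1/2) = 0.68352.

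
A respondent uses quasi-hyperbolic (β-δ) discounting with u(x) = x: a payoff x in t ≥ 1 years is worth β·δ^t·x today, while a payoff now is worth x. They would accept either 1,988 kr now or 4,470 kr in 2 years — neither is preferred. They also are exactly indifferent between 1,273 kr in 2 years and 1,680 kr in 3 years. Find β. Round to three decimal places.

The second indifference involves only future payoffs, so β cancels: β·δ^2·1273 = β·δ^3·1680, giving δ = 1273/1680 = 0.75774.
Substituting δ into 1988 = β·δ^2·4470: β = 1988/(2566.527) ≈ 0.775.

β ≈ 0.775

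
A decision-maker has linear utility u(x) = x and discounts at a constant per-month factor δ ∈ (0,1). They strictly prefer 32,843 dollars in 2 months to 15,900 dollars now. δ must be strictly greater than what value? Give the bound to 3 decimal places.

δ > 0.696

Comparing present values: 15900 < δ^2·32843.
So δ^2 > 15900/32843 = 0.48412; taking the square root of both positive sides preserves the inequality.
δ > 0.48412^(1/2) = 0.696.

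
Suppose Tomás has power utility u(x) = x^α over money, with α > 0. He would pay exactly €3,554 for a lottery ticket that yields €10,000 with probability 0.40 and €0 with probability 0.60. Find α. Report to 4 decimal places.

The lottery's expected utility is 0.40·u(10000) + 0.60·u(0) = 0.40·10000^α (since u(0) = 0 for α > 0).
Indifference: 3554^α = 0.40·10000^α, so (3554/10000)^α = 0.40.
α = ln(0.40) / ln(3554/10000) = -0.9162907/-1.0345114 ≈ 0.8857.

α ≈ 0.8857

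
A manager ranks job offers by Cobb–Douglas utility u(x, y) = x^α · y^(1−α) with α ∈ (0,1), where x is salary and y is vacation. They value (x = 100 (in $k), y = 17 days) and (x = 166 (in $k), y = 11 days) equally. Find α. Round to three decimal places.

α ≈ 0.462

Set the two utilities equal: 100^α·17^(1−α) = 166^α·11^(1−α).
(100/166)^α = (11/17)^(1−α); take logs: α·ln(100/166) = (1−α)·ln(11/17), i.e. α·-0.506818 = (1−α)·-0.435318.
So α/(1−α) = (-0.435318)/(-0.506818) = 0.858924, and α = 0.858924/1.858924 ≈ 0.462.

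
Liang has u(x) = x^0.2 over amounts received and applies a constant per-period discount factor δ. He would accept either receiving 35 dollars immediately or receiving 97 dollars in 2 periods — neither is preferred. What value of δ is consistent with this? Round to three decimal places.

δ ≈ 0.903

The payoff in 2 periods is discounted by δ^2, so u(35) = δ^2·u(97) and δ^2 = u(35)/u(97).
With u(x) = x^0.2: δ^2 = 35^0.2/97^0.2 = (35/97)^0.2 = 0.81557.
Taking the square root: δ = 0.81557^(1/2) ≈ 0.903.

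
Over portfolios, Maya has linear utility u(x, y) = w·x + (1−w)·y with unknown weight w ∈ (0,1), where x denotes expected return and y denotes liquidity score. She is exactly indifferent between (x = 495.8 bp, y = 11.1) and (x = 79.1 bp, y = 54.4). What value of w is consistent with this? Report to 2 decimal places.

w = 0.09

u(495.8,11.1) = u(79.1,54.4) means w·495.8 + (1−w)·11.1 = w·79.1 + (1−w)·54.4.
Rearranging, 416.7·w − 43.3·(1−w) = 0.
So w/(1−w) = 43.3/416.7 = 0.1039, giving w = 43.3/(416.7+43.3) = 0.09.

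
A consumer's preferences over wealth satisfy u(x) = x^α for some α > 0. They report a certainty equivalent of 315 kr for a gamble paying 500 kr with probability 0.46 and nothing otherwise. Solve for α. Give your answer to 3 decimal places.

Since u(0) = 0, the lottery's EU is 0.46·500^α.
Equating: 315^α = 0.46·500^α, i.e. 0.6300^α = 0.46.
Taking logs: α·ln(315/500) = ln(0.46), so α = -0.776529 / -0.462035 ≈ 1.681.

α ≈ 1.681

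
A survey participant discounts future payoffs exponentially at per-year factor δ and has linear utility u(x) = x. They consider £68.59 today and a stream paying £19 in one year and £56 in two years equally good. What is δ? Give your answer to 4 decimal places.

The stream is worth 19δ + 56δ² today, so 19δ + 56δ² = 68.59.
Rearranged: 56δ² + 19δ − 68.59 = 0.
By the quadratic formula (taking the positive root), δ = (−19 + √15725.16) / 112 ≈ 0.9500.

δ ≈ 0.9500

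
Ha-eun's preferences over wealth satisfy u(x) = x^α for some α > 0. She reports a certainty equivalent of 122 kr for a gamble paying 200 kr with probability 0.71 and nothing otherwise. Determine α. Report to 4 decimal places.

The lottery's expected utility is 0.71·u(200) + 0.29·u(0) = 0.71·200^α (since u(0) = 0 for α > 0).
Indifference: 122^α = 0.71·200^α, so (122/200)^α = 0.71.
Taking logs: α·ln(122/200) = ln(0.71), so α = -0.3424903 / -0.4942963 ≈ 0.6929.

α ≈ 0.6929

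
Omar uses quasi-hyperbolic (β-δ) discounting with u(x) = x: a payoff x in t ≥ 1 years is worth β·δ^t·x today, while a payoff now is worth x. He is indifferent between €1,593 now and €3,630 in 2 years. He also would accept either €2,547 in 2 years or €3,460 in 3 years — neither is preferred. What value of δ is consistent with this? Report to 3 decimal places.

The second indifference involves only future payoffs, so β cancels: β·δ^2·2547 = β·δ^3·3460, giving δ = 2547/3460 = 0.73613.

δ ≈ 0.736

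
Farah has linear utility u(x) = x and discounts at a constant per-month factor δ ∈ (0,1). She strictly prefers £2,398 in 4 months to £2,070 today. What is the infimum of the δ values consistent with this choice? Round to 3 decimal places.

The preference means 2070 < δ^4·2398.
Dividing by 2398: δ^4 > 0.86322. Both sides are positive, so the 4th root keeps the direction.
δ > 0.86322^(1/4) = 0.964.

δ > 0.964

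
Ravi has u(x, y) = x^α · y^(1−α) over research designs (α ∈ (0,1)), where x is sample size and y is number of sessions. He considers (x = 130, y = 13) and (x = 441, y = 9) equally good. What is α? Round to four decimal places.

α ≈ 0.2314

The Cobb–Douglas utilities coincide, so 130^α·13^(1−α) = 441^α·9^(1−α).
Rearrange to (130/441)^α = (9/13)^(1−α) and take logs: α·-1.2215104 = (1−α)·-0.3677248.
With A = -1.2215104 and B = -0.3677248: α·A = (1−α)·B, so α = B/(A+B) = -0.3677248/-1.5892352 ≈ 0.2314.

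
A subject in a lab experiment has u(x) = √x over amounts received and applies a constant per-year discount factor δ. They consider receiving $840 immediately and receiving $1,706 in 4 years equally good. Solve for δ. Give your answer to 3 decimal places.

δ ≈ 0.915

Indifference means u(840) = δ^4 · u(1706), so δ^4 = u(840)/u(1706).
With u(x) = √x: δ^4 = √840/√1706 = √(840/1706) = 0.70170.
So δ = 0.70170^(1/4) ≈ 0.915.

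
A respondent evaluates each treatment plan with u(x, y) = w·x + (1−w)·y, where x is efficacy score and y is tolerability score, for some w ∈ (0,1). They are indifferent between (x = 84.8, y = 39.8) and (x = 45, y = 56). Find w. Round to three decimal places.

w = 0.289

u(84.8,39.8) = u(45,56) means w·84.8 + (1−w)·39.8 = w·45 + (1−w)·56.
w·(84.8−45) = (1−w)·(56−39.8), i.e. w·39.8 = (1−w)·16.2.
So w/(1−w) = 16.2/39.8 = 0.4070, giving w = 16.2/(39.8+16.2) = 0.289.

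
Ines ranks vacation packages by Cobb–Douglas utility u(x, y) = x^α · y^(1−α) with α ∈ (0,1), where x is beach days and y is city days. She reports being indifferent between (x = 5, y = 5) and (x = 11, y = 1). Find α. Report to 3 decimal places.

Set the two utilities equal: 5^α·5^(1−α) = 11^α·1^(1−α).
(5/11)^α = (1/5)^(1−α); take logs: α·ln(5/11) = (1−α)·ln(1/5), i.e. α·-0.788457 = (1−α)·-1.609438.
So α/(1−α) = (-1.609438)/(-0.788457) = 2.041250, and α = 2.041250/3.041250 ≈ 0.671.

α ≈ 0.671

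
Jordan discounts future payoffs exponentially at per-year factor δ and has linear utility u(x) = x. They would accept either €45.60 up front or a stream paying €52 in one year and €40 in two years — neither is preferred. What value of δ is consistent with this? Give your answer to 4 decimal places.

Present value of the stream is 52·δ + 40·δ². Indifference gives 52δ + 40δ² = 45.60.
Rearranged: 40δ² + 52δ − 45.60 = 0.
δ = (−52 + √(52² + 4·40·45.60)) / (2·40) = (−52 + √10000.00) / 80 ≈ 0.6000.

δ ≈ 0.6000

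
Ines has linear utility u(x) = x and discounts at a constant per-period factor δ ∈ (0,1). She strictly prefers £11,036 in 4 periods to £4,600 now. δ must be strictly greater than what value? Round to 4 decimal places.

δ > 0.8035

The preference means 4600 < δ^4·11036.
Hence δ^4 > 4600/11036 = 0.41682, and x ↦ x^(1/4) is increasing on (0,∞).
δ > 0.41682^(1/4) = 0.8035.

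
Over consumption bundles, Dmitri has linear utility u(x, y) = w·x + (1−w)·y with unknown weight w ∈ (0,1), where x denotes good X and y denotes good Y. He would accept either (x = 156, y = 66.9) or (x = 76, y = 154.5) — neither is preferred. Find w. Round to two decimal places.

w = 0.52

Indifference: w·156 + (1−w)·66.9 = w·76 + (1−w)·154.5.
Collecting terms: w·80 = (1−w)·87.6.
So w/(1−w) = 87.6/80 = 1.0950, giving w = 87.6/(80+87.6) = 0.52.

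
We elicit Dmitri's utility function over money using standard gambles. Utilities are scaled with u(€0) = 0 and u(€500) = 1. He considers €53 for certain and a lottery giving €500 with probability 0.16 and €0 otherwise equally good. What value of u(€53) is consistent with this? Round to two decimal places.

By the standard-gamble method, u(€53) is just the indifference probability on the best outcome: 0.16.

0.16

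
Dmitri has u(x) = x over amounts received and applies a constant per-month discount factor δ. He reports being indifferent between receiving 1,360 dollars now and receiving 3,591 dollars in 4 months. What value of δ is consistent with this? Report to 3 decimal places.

δ ≈ 0.784

Indifference means u(1360) = δ^4 · u(3591), so δ^4 = u(1360)/u(3591).
With u(x) = x: δ^4 = 1360/3591 = 0.37872.
So δ = 0.37872^(1/4) ≈ 0.784.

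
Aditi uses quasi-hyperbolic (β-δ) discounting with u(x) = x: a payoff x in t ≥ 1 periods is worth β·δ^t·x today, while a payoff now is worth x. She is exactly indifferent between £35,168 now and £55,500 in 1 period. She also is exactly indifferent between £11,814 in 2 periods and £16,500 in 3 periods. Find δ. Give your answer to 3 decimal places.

Both payoffs in the second observation are in the future, so β drops out: δ^2·11814 = δ^3·16500 ⇒ δ = 11814/16500 = 0.71600.

δ ≈ 0.716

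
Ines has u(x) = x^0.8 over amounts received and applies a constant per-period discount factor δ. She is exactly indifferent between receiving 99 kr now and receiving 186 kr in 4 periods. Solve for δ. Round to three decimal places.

δ ≈ 0.882

Indifference means u(99) = δ^4 · u(186), so δ^4 = u(99)/u(186).
With u(x) = x^0.8: δ^4 = 99^0.8/186^0.8 = (99/186)^0.8 = 0.60381.
Hence δ = (0.60381)^(1/4) = 0.88150.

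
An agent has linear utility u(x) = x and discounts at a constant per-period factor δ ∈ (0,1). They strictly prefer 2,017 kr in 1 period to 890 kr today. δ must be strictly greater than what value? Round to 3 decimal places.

Comparing present values: 890 < δ·2017.
Dividing through by 2017 gives δ > 0.44125.

δ > 0.441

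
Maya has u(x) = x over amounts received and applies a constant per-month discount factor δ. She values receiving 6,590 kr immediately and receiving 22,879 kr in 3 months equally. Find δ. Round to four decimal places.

The payoff in 3 months is discounted by δ^3, so u(6590) = δ^3·u(22879) and δ^3 = u(6590)/u(22879).
With u(x) = x: δ^3 = 6590/22879 = 0.28804.
Hence δ = (0.28804)^(1/3) = 0.660414.

δ ≈ 0.6604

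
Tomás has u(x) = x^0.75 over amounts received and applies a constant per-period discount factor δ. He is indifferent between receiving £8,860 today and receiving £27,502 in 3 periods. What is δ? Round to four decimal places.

δ ≈ 0.7534

Indifference means u(8860) = δ^3 · u(27502), so δ^3 = u(8860)/u(27502).
With u(x) = x^0.75: δ^3 = 8860^0.75/27502^0.75 = (8860/27502)^0.75 = 0.42761.
Taking the cube root: δ = 0.42761^(1/3) ≈ 0.7534.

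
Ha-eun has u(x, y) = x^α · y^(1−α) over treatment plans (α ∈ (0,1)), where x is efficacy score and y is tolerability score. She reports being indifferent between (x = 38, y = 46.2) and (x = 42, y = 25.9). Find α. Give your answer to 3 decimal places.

Set the two utilities equal: 38^α·46.2^(1−α) = 42^α·25.9^(1−α).
Rearrange to (38/42)^α = (25.9/46.2)^(1−α) and take logs: α·-0.100083 = (1−α)·-0.578737.
So α/(1−α) = (-0.578737)/(-0.100083) = 5.782570, and α = 5.782570/6.782570 ≈ 0.853.

α ≈ 0.853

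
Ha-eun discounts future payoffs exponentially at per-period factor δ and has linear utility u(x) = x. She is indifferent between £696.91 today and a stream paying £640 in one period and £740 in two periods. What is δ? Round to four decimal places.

Present value of the stream is 640·δ + 740·δ². Indifference gives 640δ + 740δ² = 696.91.
Rearranged: 740δ² + 640δ − 696.91 = 0.
δ = (−640 + √(640² + 4·740·696.91)) / (2·740) = (−640 + √2472453.60) / 1480 ≈ 0.6300.

δ ≈ 0.6300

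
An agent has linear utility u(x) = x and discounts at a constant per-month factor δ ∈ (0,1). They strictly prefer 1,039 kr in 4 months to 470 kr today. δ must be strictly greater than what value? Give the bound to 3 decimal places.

δ > 0.820

Under u(x) = x this choice says 470 < δ^4·1039.
So δ^4 > 470/1039 = 0.45236; taking the 4th root of both positive sides preserves the inequality.
δ > (470/1039)^(1/4) ≈ 0.820.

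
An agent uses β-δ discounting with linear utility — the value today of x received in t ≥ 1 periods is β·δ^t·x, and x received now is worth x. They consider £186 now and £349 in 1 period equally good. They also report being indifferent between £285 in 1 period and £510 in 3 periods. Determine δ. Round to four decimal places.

δ ≈ 0.7475

The second indifference involves only future payoffs, so β cancels: β·δ^1·285 = β·δ^3·510, giving δ^2 = 285/510 = 0.55882, so δ = 0.74755.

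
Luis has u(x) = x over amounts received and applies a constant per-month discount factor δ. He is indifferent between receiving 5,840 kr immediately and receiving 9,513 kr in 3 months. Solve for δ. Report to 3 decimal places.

δ ≈ 0.850

Indifference means u(5840) = δ^3 · u(9513), so δ^3 = u(5840)/u(9513).
With u(x) = x: δ^3 = 5840/9513 = 0.61390.
So δ = 0.61390^(1/3) ≈ 0.850.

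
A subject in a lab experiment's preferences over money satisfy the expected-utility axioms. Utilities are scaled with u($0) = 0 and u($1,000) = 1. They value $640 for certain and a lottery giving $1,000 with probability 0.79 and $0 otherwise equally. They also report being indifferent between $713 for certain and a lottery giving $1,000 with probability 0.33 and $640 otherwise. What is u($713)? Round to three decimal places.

First, u($640) = 0.79·u($1,000) + 0.21·u($0) = 0.79.
Chaining: u($713) = 0.33·1.00 + 0.67·0.79 = 0.8593.

0.859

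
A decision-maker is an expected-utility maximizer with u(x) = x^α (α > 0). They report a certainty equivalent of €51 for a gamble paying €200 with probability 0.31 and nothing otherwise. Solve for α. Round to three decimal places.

α ≈ 0.857

EU(lottery) = 0.31·200^α + 0.69·0 = 0.31·200^α.
Equating: 51^α = 0.31·200^α, i.e. 0.2550^α = 0.31.
α = ln(0.31) / ln(51/200) = -1.171183/-1.366492 ≈ 0.857.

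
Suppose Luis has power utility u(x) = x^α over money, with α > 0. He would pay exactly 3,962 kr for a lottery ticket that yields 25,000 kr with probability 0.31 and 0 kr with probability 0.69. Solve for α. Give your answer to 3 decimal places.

α ≈ 0.636

EU(lottery) = 0.31·25000^α + 0.69·0 = 0.31·25000^α.
Indifference: 3962^α = 0.31·25000^α, so (3962/25000)^α = 0.31.
Taking logs: α·ln(3962/25000) = ln(0.31), so α = -1.171183 / -1.842127 ≈ 0.636.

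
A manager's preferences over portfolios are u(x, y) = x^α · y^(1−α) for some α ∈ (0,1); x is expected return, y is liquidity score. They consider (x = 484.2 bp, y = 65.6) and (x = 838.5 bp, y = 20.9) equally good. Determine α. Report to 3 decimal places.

The Cobb–Douglas utilities coincide, so 484.2^α·65.6^(1−α) = 838.5^α·20.9^(1−α).
Rearrange to (484.2/838.5)^α = (20.9/65.6)^(1−α) and take logs: α·-0.549117 = (1−α)·-1.143827.
So α/(1−α) = (-1.143827)/(-0.549117) = 2.083030, and α = 2.083030/3.083030 ≈ 0.676.

α ≈ 0.676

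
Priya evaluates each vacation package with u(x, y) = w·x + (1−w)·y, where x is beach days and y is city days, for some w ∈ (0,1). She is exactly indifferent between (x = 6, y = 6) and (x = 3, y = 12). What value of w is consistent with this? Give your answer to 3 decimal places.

Equating utilities: w·6 + (1−w)·6 = w·3 + (1−w)·12.
w·(6−3) = (1−w)·(12−6), i.e. w·3 = (1−w)·6.
So w/(1−w) = 6/3 = 2.0000, giving w = 6/(3+6) = 0.667.

w = 0.667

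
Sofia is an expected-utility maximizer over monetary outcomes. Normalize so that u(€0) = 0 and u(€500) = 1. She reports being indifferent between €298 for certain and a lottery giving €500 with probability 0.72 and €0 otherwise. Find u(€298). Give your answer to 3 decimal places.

The indifference gives u(€298) = 0.72·u(€500) + 0.28·u(€0) = 0.72·1 + 0.28·0 = 0.72.

0.720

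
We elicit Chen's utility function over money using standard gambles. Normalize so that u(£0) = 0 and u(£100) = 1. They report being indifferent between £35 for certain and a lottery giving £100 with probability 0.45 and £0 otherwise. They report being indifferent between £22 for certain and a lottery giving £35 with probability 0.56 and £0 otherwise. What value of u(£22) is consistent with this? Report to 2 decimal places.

First, u(£35) = 0.45·u(£100) + 0.55·u(£0) = 0.45.
Then u(£22) = 0.56·u(£35) + 0.44·u(£0) = 0.56·0.45 + 0.44·0.00 = 0.2520.

0.25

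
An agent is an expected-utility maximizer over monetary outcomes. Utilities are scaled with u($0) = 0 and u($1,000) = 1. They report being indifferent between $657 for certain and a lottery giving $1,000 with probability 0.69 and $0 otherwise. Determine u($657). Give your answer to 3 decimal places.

0.690

By the standard-gamble method, u($657) is just the indifference probability on the best outcome: 0.69.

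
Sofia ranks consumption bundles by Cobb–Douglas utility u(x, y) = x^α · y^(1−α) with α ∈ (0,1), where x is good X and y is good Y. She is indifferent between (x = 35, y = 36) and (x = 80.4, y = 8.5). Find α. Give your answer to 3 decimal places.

Set the two utilities equal: 35^α·36^(1−α) = 80.4^α·8.5^(1−α).
Taking logs: α·ln 35 + (1−α)·ln 36 = α·ln 80.4 + (1−α)·ln 8.5, i.e. α·-0.831666 = (1−α)·-1.443453.
With A = -0.831666 and B = -1.443453: α·A = (1−α)·B, so α = B/(A+B) = -1.443453/-2.275119 ≈ 0.634.

α ≈ 0.634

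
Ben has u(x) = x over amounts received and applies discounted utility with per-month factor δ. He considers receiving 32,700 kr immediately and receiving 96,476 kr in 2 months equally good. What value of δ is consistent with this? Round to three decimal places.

The payoff in 2 months is discounted by δ^2, so u(32700) = δ^2·u(96476) and δ^2 = u(32700)/u(96476).
With u(x) = x: δ^2 = 32700/96476 = 0.33894.
Hence δ = (0.33894)^(1/2) = 0.58219.

δ ≈ 0.582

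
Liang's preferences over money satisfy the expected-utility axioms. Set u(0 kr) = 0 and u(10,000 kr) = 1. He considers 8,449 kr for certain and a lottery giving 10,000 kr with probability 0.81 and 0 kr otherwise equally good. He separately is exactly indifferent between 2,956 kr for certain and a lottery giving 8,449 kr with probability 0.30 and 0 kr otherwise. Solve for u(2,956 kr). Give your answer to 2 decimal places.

0.24

The first gamble pins u(8,449 kr): it must equal 0.81·1 + 0.19·0 = 0.81.
Then u(2,956 kr) = 0.30·u(8,449 kr) + 0.70·u(0 kr) = 0.30·0.81 + 0.70·0.00 = 0.2430.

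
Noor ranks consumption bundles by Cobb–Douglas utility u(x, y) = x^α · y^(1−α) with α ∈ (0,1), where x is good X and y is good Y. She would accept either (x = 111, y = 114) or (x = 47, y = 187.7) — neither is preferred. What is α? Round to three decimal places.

Indifference: 111^α · 114^(1−α) = 47^α · 187.7^(1−α).
(111/47)^α = (187.7/114)^(1−α); take logs: α·ln(111/47) = (1−α)·ln(187.7/114), i.e. α·0.859383 = (1−α)·0.498646.
Thus α·(1.358029) = 0.498646, so α = 0.498646/1.358029 ≈ 0.367.

α ≈ 0.367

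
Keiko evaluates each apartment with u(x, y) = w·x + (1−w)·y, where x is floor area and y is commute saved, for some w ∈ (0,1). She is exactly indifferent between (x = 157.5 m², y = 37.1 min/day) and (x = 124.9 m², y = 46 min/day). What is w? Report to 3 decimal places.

w = 0.214

u(157.5,37.1) = u(124.9,46) means w·157.5 + (1−w)·37.1 = w·124.9 + (1−w)·46.
w·(157.5−124.9) = (1−w)·(46−37.1), i.e. w·32.6 = (1−w)·8.9.
So w/(1−w) = 8.9/32.6 = 0.2730, giving w = 8.9/(32.6+8.9) = 0.214.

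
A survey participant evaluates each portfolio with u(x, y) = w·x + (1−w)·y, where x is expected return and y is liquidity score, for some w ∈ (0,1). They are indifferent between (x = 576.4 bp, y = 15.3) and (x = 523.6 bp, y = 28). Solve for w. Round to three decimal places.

u(576.4,15.3) = u(523.6,28) means w·576.4 + (1−w)·15.3 = w·523.6 + (1−w)·28.
w·(576.4−523.6) = (1−w)·(28−15.3), i.e. w·52.8 = (1−w)·12.7.
Hence w = 12.7/(52.8+12.7) = 12.7/65.5 = 0.194.

w = 0.194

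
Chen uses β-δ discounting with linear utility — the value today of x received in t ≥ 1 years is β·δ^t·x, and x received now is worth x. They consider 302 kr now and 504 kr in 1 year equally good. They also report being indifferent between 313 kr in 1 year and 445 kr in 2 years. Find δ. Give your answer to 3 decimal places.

δ ≈ 0.703

Both payoffs in the second observation are in the future, so β drops out: δ^1·313 = δ^2·445 ⇒ δ = 313/445 = 0.70337.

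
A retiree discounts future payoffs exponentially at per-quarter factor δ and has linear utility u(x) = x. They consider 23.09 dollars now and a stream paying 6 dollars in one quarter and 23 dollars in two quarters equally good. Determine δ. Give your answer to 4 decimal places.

Equating present values: 23.09 = 6δ + 23δ².
Rearranged: 23δ² + 6δ − 23.09 = 0.
By the quadratic formula (taking the positive root), δ = (−6 + √2160.28) / 46 ≈ 0.8800.

δ ≈ 0.8800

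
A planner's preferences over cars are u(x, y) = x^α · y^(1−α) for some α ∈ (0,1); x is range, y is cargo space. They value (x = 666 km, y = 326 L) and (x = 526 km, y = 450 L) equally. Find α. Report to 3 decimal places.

α ≈ 0.577

The Cobb–Douglas utilities coincide, so 666^α·326^(1−α) = 526^α·450^(1−α).
(666/526)^α = (450/326)^(1−α); take logs: α·ln(666/526) = (1−α)·ln(450/326), i.e. α·0.235988 = (1−α)·0.322350.
With A = 0.235988 and B = 0.322350: α·A = (1−α)·B, so α = B/(A+B) = 0.322350/0.558338 ≈ 0.577.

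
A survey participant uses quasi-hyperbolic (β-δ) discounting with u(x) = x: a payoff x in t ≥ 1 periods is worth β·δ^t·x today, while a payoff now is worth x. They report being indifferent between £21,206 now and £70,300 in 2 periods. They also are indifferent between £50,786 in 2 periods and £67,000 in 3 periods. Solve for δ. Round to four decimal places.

From the later pair, β·δ^2·50786 = β·δ^3·67000; dividing through, δ = 50786/67000 = 0.75800.

δ ≈ 0.7580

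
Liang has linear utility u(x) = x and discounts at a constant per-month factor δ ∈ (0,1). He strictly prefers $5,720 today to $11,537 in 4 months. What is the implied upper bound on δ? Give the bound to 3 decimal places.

δ < 0.839

Comparing present values: 5720 > δ^4·11537.
Dividing by 11537: δ^4 < 0.49580. Both sides are positive, so the 4th root keeps the direction.
δ < 0.49580^(1/4) = 0.839.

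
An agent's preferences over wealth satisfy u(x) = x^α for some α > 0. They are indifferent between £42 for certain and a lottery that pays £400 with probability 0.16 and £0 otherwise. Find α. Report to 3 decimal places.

The lottery's expected utility is 0.16·u(400) + 0.84·u(0) = 0.16·400^α (since u(0) = 0 for α > 0).
Setting u(42) equal to that: 42^α = 0.16·400^α ⇒ (42/400)^α = 0.16.
α = ln(0.16) / ln(42/400) = -1.832581/-2.253795 ≈ 0.813.

α ≈ 0.813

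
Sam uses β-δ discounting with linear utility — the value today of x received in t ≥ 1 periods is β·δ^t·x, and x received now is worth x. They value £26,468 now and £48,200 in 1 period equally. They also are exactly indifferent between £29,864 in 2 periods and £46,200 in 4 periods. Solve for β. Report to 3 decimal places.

Both payoffs in the second observation are in the future, so β drops out: δ^2·29864 = δ^4·46200 ⇒ δ^2 = 29864/46200 = 0.64641, so δ = 0.80399.
Now use the now-vs-future pair: 26468 = β·δ·48200 gives β = 26468/(0.80399·48200) ≈ 0.683.

β ≈ 0.683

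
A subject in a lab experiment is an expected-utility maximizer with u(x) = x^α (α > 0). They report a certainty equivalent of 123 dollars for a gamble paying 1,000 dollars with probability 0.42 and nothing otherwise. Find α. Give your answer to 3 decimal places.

α ≈ 0.414

Since u(0) = 0, the lottery's EU is 0.42·1000^α.
Setting u(123) equal to that: 123^α = 0.42·1000^α ⇒ (123/1000)^α = 0.42.
α = ln(0.42) / ln(123/1000) = -0.867501/-2.095571 ≈ 0.414.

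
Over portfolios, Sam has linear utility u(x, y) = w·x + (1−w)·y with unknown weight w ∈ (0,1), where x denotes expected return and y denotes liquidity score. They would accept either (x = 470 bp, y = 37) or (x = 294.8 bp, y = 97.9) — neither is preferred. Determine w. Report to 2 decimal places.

Equating utilities: w·470 + (1−w)·37 = w·294.8 + (1−w)·97.9.
Rearranging, 175.2·w − 60.9·(1−w) = 0.
Hence w = 60.9/(175.2+60.9) = 60.9/236.1 = 0.26.

w = 0.26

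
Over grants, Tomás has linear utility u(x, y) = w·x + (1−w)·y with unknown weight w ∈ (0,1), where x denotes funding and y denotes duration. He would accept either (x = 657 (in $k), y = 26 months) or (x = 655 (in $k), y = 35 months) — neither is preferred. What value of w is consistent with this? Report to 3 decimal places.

w = 0.818

u(657,26) = u(655,35) means w·657 + (1−w)·26 = w·655 + (1−w)·35.
Collecting terms: w·2 = (1−w)·9.
The marginal rate of substitution is 9/2, so w = 9/(2+9) = 0.818.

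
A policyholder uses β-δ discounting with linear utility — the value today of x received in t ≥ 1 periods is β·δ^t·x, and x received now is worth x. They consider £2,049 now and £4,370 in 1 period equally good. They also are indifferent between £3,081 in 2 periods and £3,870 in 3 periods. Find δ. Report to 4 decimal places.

δ ≈ 0.7961

The second indifference involves only future payoffs, so β cancels: β·δ^2·3081 = β·δ^3·3870, giving δ = 3081/3870 = 0.79612.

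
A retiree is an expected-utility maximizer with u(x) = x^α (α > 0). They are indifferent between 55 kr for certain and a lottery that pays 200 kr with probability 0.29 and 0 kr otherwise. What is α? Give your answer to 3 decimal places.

α ≈ 0.959

EU(lottery) = 0.29·200^α + 0.71·0 = 0.29·200^α.
Setting u(55) equal to that: 55^α = 0.29·200^α ⇒ (55/200)^α = 0.29.
Taking logs: α·ln(55/200) = ln(0.29), so α = -1.237874 / -1.290984 ≈ 0.959.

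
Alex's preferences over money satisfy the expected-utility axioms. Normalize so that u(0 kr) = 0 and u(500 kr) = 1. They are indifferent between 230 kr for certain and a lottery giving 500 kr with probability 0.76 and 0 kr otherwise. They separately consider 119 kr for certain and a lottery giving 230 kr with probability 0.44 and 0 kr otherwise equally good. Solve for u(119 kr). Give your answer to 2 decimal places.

0.33

First, u(230 kr) = 0.76·u(500 kr) + 0.24·u(0 kr) = 0.76.
Then u(119 kr) = 0.44·u(230 kr) + 0.56·u(0 kr) = 0.44·0.76 + 0.56·0.00 = 0.3344.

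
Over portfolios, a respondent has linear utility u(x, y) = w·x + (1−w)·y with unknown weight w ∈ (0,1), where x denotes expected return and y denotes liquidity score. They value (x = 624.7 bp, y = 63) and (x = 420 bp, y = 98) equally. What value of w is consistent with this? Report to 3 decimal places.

Equating utilities: w·624.7 + (1−w)·63 = w·420 + (1−w)·98.
Rearranging, 204.7·w − 35·(1−w) = 0.
Hence w = 35/(204.7+35) = 35/239.7 = 0.146.

w = 0.146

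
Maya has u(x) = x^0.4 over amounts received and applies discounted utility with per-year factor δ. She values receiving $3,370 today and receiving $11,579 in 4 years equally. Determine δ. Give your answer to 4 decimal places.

Equating discounted utilities: u(3370) = δ^4·u(11579) ⇒ δ^4 = u(3370)/u(11579).
With u(x) = x^0.4: δ^4 = 3370^0.4/11579^0.4 = (3370/11579)^0.4 = 0.61036.
Hence δ = (0.61036)^(1/4) = 0.883885.

δ ≈ 0.8839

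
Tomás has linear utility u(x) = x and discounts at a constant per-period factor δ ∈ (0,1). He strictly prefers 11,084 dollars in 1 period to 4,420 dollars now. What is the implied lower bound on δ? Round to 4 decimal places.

Under u(x) = x this choice says 4420 < δ·11084.
Dividing through by 11084 gives δ > 0.39877.

δ > 0.3988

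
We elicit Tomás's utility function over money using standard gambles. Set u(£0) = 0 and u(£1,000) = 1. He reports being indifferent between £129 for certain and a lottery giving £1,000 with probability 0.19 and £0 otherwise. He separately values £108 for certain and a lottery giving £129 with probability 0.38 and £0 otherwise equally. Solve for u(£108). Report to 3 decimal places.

0.072

The first gamble pins u(£129): it must equal 0.19·1 + 0.81·0 = 0.19.
Then u(£108) = 0.38·u(£129) + 0.62·u(£0) = 0.38·0.19 + 0.62·0.00 = 0.0722.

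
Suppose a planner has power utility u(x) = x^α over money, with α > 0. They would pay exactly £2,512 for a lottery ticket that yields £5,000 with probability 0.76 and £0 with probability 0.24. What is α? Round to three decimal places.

EU(lottery) = 0.76·5000^α + 0.24·0 = 0.76·5000^α.
Equating: 2512^α = 0.76·5000^α, i.e. 0.5024^α = 0.76.
α = ln(0.76) / ln(2512/5000) = -0.274437/-0.688359 ≈ 0.399.

α ≈ 0.399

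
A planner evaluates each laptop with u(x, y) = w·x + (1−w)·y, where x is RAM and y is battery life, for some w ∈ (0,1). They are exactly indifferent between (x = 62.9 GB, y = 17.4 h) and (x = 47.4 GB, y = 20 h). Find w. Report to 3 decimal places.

w = 0.144

u(62.9,17.4) = u(47.4,20) means w·62.9 + (1−w)·17.4 = w·47.4 + (1−w)·20.
Collecting terms: w·15.5 = (1−w)·2.6.
The marginal rate of substitution is 2.6/15.5, so w = 2.6/(15.5+2.6) = 0.144.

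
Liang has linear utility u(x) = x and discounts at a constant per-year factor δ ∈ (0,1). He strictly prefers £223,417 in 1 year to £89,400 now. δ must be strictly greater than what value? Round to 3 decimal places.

δ > 0.400

Comparing present values: 89400 < δ·223417.
So δ > 89400/223417 = 0.40015.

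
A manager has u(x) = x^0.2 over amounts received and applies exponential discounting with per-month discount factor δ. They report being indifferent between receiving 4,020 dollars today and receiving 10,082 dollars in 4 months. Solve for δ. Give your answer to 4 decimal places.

The payoff in 4 months is discounted by δ^4, so u(4020) = δ^4·u(10082) and δ^4 = u(4020)/u(10082).
Since u(x) = x^0.2, δ^4 = (4020/10082)^0.2 = 0.39873^0.2 = 0.83202.
Taking the 4th root: δ = 0.83202^(1/4) ≈ 0.9551.

δ ≈ 0.9551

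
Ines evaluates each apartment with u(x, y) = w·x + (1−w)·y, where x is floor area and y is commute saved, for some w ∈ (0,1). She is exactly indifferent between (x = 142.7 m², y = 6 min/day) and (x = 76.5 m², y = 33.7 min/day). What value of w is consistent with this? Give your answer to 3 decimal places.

u(142.7,6) = u(76.5,33.7) means w·142.7 + (1−w)·6 = w·76.5 + (1−w)·33.7.
w·(142.7−76.5) = (1−w)·(33.7−6), i.e. w·66.2 = (1−w)·27.7.
The marginal rate of substitution is 27.7/66.2, so w = 27.7/(66.2+27.7) = 0.295.

w = 0.295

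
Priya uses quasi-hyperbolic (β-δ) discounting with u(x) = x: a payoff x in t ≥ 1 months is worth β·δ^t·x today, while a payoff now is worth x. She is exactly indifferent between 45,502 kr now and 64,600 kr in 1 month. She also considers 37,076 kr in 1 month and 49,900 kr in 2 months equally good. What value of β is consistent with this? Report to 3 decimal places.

β ≈ 0.948

Both payoffs in the second observation are in the future, so β drops out: δ^1·37076 = δ^2·49900 ⇒ δ = 37076/49900 = 0.74301.
Now use the now-vs-future pair: 45502 = β·δ·64600 gives β = 45502/(0.74301·64600) ≈ 0.948.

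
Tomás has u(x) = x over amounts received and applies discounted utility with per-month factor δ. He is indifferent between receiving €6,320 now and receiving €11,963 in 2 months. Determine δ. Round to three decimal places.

δ ≈ 0.727

Indifference means u(6320) = δ^2 · u(11963), so δ^2 = u(6320)/u(11963).
With u(x) = x: δ^2 = 6320/11963 = 0.52830.
Taking the square root: δ = 0.52830^(1/2) ≈ 0.727.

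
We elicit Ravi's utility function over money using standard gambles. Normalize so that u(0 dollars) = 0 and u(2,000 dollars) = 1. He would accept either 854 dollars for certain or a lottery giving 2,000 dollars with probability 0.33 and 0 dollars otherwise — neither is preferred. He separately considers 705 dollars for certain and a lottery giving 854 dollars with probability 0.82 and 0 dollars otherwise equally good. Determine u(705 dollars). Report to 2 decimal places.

First, u(854 dollars) = 0.33·u(2,000 dollars) + 0.67·u(0 dollars) = 0.33.
Chaining: u(705 dollars) = 0.82·0.33 + 0.18·0.00 = 0.2706.

0.27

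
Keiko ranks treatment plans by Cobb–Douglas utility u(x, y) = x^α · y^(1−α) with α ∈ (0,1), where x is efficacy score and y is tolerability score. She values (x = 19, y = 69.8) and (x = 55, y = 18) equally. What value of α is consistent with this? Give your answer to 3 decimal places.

Set the two utilities equal: 19^α·69.8^(1−α) = 55^α·18^(1−α).
Taking logs: α·ln 19 + (1−α)·ln 69.8 = α·ln 55 + (1−α)·ln 18, i.e. α·-1.062894 = (1−α)·-1.355262.
So α/(1−α) = (-1.355262)/(-1.062894) = 1.275068, and α = 1.275068/2.275068 ≈ 0.560.

α ≈ 0.560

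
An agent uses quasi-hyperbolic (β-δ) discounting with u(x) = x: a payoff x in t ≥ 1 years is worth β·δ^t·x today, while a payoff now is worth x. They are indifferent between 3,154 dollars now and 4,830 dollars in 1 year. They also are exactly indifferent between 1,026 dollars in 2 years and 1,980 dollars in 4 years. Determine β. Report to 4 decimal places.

The second indifference involves only future payoffs, so β cancels: β·δ^2·1026 = β·δ^4·1980, giving δ^2 = 1026/1980 = 0.51818, so δ = 0.71985.
Substituting δ into 3154 = β·δ·4830: β = 3154/(3476.868) ≈ 0.9071.

β ≈ 0.9071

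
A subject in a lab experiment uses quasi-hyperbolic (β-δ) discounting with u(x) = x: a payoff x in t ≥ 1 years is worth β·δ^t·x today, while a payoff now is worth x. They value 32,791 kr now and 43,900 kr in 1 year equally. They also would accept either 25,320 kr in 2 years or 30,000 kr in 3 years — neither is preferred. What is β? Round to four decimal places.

β ≈ 0.8850

The second indifference involves only future payoffs, so β cancels: β·δ^2·25320 = β·δ^3·30000, giving δ = 25320/30000 = 0.84400.
The first indifference: 32791 = β·δ·43900, so β = 32791/(δ·43900) = 32791/(0.84400·43900) ≈ 0.8850.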